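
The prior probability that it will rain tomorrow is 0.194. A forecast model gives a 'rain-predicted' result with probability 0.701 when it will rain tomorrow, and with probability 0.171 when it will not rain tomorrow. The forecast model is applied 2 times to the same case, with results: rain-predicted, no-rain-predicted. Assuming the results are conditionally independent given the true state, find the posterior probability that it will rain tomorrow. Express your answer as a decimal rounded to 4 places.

Let H be the event that it will rain tomorrow; start with P(H) = 0.194. P('rain-predicted'|H) = 0.701, P('rain-predicted'|¬H) = 0.171.
Update on result 1 ('rain-predicted'): P(H) ← 0.701·0.1940 / (0.701·0.1940 + 0.171·0.8060) = 0.13599/0.27382 = 0.4967.
Update on result 2 ('no-rain-predicted'): P(H) ← 0.299·0.4967 / (0.299·0.4967 + 0.829·0.5033) = 0.14850/0.56577 = 0.2625.

Posterior P(H) ≈ 0.2625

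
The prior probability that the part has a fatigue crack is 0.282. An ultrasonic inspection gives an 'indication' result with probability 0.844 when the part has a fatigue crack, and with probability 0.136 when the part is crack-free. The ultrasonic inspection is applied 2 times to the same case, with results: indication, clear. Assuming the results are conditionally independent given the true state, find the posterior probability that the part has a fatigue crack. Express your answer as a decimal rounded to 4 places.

With H the event that the part has a fatigue crack, the joint likelihood of the observed sequence is P(data|H) = 0.844·0.156 = 0.13166 and P(data|¬H) = 0.136·0.864 = 0.11750.
Bayes: P(H|data) = 0.282·0.13166 / (0.282·0.13166 + 0.718·0.11750) = 0.037129/0.12150 = 0.3056.

Posterior P(H) ≈ 0.3056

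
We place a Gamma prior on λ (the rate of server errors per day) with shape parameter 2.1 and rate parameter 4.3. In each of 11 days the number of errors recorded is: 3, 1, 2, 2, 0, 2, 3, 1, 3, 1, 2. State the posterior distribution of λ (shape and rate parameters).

The Poisson likelihood adds the total count to the shape and the number of exposure periods to the rate. Here ∑xᵢ = 20 and n = 11, so shape 2.1→22.1 and rate 4.3→15.3.

Posterior: Gamma(shape=22.1, rate=15.3)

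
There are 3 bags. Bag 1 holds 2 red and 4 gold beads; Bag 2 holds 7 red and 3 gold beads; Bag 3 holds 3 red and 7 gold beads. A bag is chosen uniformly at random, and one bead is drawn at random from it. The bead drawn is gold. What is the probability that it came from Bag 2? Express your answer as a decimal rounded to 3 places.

Posterior probability ≈ 0.180

Tabulate prior·likelihood by source: [1] prior 0.333333, lik 0.6667, product 0.2222; [2] prior 0.333333, lik 0.3, product 0.1000; [3] prior 0.333333, lik 0.7, product 0.2333.
Normalizing constant = 0.55556; the posterior for Bag 2 is its product over the sum, 0.1000/0.55556 = 0.180.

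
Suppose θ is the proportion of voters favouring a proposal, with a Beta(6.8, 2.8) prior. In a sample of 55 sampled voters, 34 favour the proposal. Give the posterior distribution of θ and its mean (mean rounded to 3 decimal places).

The binomial likelihood is conjugate to the Beta prior: with 34 successes and 21 failures, the posterior is Beta(6.8+34, 2.8+21) = Beta(40.8, 23.8).
E[θ | data] = 40.8/(40.8+23.8) = 0.632.

Posterior: Beta(40.8, 23.8); mean ≈ 0.632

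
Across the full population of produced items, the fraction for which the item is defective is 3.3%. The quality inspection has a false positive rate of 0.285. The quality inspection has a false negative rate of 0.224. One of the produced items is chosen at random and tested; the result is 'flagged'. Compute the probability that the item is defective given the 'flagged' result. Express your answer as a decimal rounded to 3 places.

P(H | E) ≈ 0.085

Write H for 'the item is defective'. Prior odds H:¬H = 0.033/0.967 = 0.034126. For the 'flagged' outcome, the likelihood ratio is 0.776/0.285 = 2.7228.
Posterior odds = 0.034126 × 2.7228 = 0.092919, so P(H|E) = 0.092919/(1+0.092919) = 0.085.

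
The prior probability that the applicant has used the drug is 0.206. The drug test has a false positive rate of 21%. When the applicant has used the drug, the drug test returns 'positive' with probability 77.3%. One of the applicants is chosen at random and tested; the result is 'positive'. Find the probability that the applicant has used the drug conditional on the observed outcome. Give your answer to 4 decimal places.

P(H | E) ≈ 0.4885

Write H for 'the applicant has used the drug'. Prior odds H:¬H = 0.206/0.794 = 0.25945. For the 'positive' outcome, the likelihood ratio is 0.773/0.21 = 3.6810.
Posterior odds = 0.25945 × 3.6810 = 0.95501, so P(H|E) = 0.95501/(1+0.95501) = 0.4885.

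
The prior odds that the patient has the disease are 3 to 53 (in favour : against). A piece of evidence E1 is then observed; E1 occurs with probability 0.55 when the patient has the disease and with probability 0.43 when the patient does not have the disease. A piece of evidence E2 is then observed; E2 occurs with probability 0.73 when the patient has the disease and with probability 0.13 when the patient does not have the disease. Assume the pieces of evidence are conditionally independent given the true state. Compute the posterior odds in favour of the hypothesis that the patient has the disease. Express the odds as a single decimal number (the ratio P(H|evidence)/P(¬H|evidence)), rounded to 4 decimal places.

Posterior odds ≈ 0.4066

Prior odds = 3/53 = 0.056604.
Likelihood ratio for E1 = 0.55/0.43 = 1.2791.
Likelihood ratio for E2 = 0.73/0.13 = 5.6154.
Posterior odds = prior odds × LR₁ × LR₂ = 0.40655.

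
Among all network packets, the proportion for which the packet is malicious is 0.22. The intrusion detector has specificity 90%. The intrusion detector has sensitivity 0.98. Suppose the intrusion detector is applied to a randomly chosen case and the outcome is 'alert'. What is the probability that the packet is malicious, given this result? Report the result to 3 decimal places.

Write H for 'the packet is malicious'. Prior odds H:¬H = 0.22/0.78 = 0.28205. For the 'alert' outcome, the likelihood ratio is 0.98/0.1 = 9.8000.
Posterior odds = 0.28205 × 9.8000 = 2.7641, so P(H|E) = 2.7641/(1+2.7641) = 0.734.

P(H | E) ≈ 0.734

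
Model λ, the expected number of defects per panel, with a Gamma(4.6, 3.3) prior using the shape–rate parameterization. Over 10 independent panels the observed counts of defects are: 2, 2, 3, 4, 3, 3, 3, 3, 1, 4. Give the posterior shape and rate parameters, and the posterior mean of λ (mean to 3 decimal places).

Posterior: Gamma(shape=32.6, rate=13.3); mean ≈ 2.451

The Poisson likelihood adds the total count to the shape and the number of exposure periods to the rate. Here ∑xᵢ = 28 and n = 10, so shape 4.6→32.6 and rate 3.3→13.3.
Posterior mean = shape/rate = 32.6/13.3 = 2.451.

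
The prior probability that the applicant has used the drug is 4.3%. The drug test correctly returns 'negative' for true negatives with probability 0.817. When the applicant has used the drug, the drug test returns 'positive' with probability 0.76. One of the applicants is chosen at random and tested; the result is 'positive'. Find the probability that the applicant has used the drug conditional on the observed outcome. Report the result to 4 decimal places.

P(H | E) ≈ 0.1573

Write H for 'the applicant has used the drug'. Prior odds H:¬H = 0.043/0.957 = 0.044932. For the 'positive' outcome, the likelihood ratio is 0.76/0.183 = 4.1530.
Posterior odds = 0.044932 × 4.1530 = 0.18660, so P(H|E) = 0.18660/(1+0.18660) = 0.1573.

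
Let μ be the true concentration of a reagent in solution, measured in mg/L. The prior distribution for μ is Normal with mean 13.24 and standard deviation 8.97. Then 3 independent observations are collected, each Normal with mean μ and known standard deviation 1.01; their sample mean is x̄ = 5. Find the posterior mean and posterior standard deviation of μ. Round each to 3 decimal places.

Posterior mean ≈ 5.035; posterior SD ≈ 0.582

Prior precision 1/τ₀² = 1/8.97² = 0.0124284; data precision n/σ² = 3/1.01² = 2.94089.
Posterior precision = 0.0124284 + 2.94089 = 2.95332, giving posterior SD = 1/√2.95332 = 0.582.
Posterior mean = (0.0124284·13.24 + 2.94089·5) / 2.95332 = 5.035.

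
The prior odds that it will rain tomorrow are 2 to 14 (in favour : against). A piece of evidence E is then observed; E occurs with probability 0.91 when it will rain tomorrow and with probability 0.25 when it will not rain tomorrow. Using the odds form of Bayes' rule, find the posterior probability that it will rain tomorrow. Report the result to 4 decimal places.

Prior odds = 2/14 = 0.14286. In log-odds, ln(0.14286) = -1.9459.
Add log likelihood ratio: ln(3.6400) = 1.2920.
Posterior log-odds = -0.65393, so posterior odds = exp(-0.65393) = 0.52000. Converting, P(H|E) = 0.52000/1.5200 = 0.3421.

Posterior probability ≈ 0.3421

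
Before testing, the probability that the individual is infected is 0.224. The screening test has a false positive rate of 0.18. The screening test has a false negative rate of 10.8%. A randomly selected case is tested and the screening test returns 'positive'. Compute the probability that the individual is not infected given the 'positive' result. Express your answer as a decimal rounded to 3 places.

P(¬H | E) ≈ 0.411

Let H be the event that the individual is infected. P(H) = 0.224, so P(¬H) = 0.776. With E the 'positive' result, P(E|H) = 0.892 and P(E|¬H) = 0.18.
P(E) = 0.892·0.224 + 0.18·0.776 = 0.19981 + 0.13968 = 0.33949.
By Bayes' theorem, P(H|E) = 0.19981 / 0.33949 = 0.589. Hence P(¬H|E) = 1 − 0.589 = 0.411.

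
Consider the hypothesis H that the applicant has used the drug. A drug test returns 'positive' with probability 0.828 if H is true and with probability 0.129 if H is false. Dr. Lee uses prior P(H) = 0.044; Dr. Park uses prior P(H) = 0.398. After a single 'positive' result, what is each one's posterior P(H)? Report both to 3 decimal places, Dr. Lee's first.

The likelihood ratio for a 'positive' result is 0.828/0.129 = 6.4186.
Dr. Lee: prior odds 0.044/0.956 = 0.046025; posterior odds 0.29542; posterior probability 0.228.
Dr. Park: prior odds 0.398/0.602 = 0.66113; posterior odds 4.2435; posterior probability 0.809.

Dr. Lee: 0.228; Dr. Park: 0.809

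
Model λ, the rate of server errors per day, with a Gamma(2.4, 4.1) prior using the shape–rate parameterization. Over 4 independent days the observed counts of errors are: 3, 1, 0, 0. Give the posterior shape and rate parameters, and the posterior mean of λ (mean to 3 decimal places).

Posterior: Gamma(shape=6.4, rate=8.1); mean ≈ 0.790

The Poisson likelihood adds the total count to the shape and the number of exposure periods to the rate. Here ∑xᵢ = 4 and n = 4, so shape 2.4→6.4 and rate 4.1→8.1.
Posterior mean = shape/rate = 6.4/8.1 = 0.790.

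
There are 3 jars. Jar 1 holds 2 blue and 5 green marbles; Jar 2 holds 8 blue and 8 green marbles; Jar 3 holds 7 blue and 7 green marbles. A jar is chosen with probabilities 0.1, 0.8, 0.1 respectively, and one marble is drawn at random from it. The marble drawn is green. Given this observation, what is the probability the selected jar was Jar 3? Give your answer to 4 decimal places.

Posterior probability ≈ 0.0959

Tabulate prior·likelihood by source: [1] prior 0.1, lik 0.7143, product 0.07143; [2] prior 0.8, lik 0.5, product 0.4000; [3] prior 0.1, lik 0.5, product 0.05000.
Normalizing constant = 0.52143; the posterior for Jar 3 is its product over the sum, 0.05000/0.52143 = 0.0959.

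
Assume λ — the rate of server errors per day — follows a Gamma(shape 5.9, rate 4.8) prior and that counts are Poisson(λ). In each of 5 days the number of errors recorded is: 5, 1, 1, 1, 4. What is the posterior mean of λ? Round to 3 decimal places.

Posterior mean ≈ 1.827

The Poisson likelihood adds the total count to the shape and the number of exposure periods to the rate. Here ∑xᵢ = 12 and n = 5, so shape 5.9→17.9 and rate 4.8→9.8.
E[λ | data] = 17.9/9.8 = 1.827.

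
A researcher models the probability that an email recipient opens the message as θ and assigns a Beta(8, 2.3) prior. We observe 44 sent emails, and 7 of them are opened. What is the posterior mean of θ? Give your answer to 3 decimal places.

Observing 7 successes and 37 failures updates Beta(8, 2.3) by adding the success and failure counts to the two shape parameters: α = 8+7 = 15, β = 2.3+37 = 39.3.
Posterior mean = α/(α+β) = 15/54.3 = 0.276.

Posterior mean ≈ 0.276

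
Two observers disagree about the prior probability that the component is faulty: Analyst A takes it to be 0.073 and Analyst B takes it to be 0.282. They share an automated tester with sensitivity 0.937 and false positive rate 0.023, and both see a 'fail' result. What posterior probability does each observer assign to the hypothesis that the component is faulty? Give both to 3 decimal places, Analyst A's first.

P('+'|H) = 0.937, P('+'|¬H) = 0.023.
Analyst A: numerator 0.937·0.073 = 0.068401; evidence = 0.068401+0.023·0.927 = 0.089722; posterior = 0.762.
Analyst B: numerator 0.937·0.282 = 0.26423; evidence = 0.26423+0.023·0.718 = 0.28075; posterior = 0.941.

Analyst A: 0.762; Analyst B: 0.941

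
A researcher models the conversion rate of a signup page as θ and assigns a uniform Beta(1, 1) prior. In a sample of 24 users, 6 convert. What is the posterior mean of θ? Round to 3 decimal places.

Posterior mean ≈ 0.269

Observing 6 successes and 18 failures updates Beta(1, 1) by adding the success and failure counts to the two shape parameters: α = 1+6 = 7, β = 1+18 = 19.
E[θ | data] = 7/(7+19) = 0.269.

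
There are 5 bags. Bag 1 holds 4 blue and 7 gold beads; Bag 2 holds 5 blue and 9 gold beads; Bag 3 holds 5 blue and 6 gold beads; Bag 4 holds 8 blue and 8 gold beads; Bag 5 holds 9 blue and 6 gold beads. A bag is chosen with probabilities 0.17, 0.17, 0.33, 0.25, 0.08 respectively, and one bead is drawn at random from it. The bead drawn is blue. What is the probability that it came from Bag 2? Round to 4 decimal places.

P(blue|Bag 1) = 0.3636; P(blue|Bag 2) = 0.3571; P(blue|Bag 3) = 0.4545; P(blue|Bag 4) = 0.5; P(blue|Bag 5) = 0.6.
Prior × likelihood for each source: 0.17·0.3636=0.06182, 0.17·0.3571=0.06071, 0.33·0.4545=0.1500, 0.25·0.5=0.1250, 0.08·0.6=0.04800. Summing gives P(blue) = 0.44553.
P(Bag 2 | blue) = 0.06071 / 0.44553 = 0.1363.

Posterior probability ≈ 0.1363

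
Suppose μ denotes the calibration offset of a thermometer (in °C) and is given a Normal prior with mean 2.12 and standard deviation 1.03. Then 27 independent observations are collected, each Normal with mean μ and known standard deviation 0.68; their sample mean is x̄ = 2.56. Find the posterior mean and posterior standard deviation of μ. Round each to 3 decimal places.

Prior precision 1/τ₀² = 1/1.03² = 0.942596; data precision n/σ² = 27/0.68² = 58.3910.
Posterior precision = 0.942596 + 58.3910 = 59.3336, giving posterior SD = 1/√59.3336 = 0.130.
Posterior mean = (0.942596·2.12 + 58.3910·2.56) / 59.3336 = 2.553.

Posterior mean ≈ 2.553; posterior SD ≈ 0.130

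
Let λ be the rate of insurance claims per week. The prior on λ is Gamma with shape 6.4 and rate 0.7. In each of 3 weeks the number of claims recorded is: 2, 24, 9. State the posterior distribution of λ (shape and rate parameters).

Total count ∑xᵢ = 35 over n = 3 weeks.
Gamma is conjugate to the Poisson likelihood: posterior is Gamma(shape = 6.4+35 = 41.4, rate = 0.7+3 = 3.7).

Posterior: Gamma(shape=41.4, rate=3.7)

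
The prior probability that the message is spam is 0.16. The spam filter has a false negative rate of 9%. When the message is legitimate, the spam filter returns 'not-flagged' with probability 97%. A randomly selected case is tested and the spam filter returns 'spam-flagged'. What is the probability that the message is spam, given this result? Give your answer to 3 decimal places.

Write H for 'the message is spam'. Prior odds H:¬H = 0.16/0.84 = 0.19048. For the 'spam-flagged' outcome, the likelihood ratio is 0.91/0.03 = 30.333.
Posterior odds = 0.19048 × 30.333 = 5.7778, so P(H|E) = 5.7778/(1+5.7778) = 0.852.

P(H | E) ≈ 0.852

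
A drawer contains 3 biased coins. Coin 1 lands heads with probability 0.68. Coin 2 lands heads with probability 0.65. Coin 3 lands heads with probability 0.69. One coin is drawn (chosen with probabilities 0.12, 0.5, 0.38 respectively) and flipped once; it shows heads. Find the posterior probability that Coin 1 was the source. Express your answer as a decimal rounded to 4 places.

Posterior probability ≈ 0.1220

Tabulate prior·likelihood by source: [1] prior 0.12, lik 0.68, product 0.08160; [2] prior 0.5, lik 0.65, product 0.3250; [3] prior 0.38, lik 0.69, product 0.2622.
Normalizing constant = 0.66880; the posterior for Coin 1 is its product over the sum, 0.08160/0.66880 = 0.1220.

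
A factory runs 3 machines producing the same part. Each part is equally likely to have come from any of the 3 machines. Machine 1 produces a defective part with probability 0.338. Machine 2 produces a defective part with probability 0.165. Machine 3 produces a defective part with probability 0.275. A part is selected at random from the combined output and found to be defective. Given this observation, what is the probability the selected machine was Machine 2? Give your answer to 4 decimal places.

P(defective|M1) = 0.338; P(defective|M2) = 0.165; P(defective|M3) = 0.275.
Prior × likelihood for each source: 0.333333·0.338=0.1127, 0.333333·0.165=0.05500, 0.333333·0.275=0.09167. Summing gives P(defective) = 0.25933.
P(Machine 2 | defective) = 0.05500 / 0.25933 = 0.2121.

Posterior probability ≈ 0.2121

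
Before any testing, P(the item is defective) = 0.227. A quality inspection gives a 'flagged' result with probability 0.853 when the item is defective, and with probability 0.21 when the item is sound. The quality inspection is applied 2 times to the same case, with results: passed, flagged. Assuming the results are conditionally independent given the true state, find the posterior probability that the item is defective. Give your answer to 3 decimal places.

Posterior P(H) ≈ 0.182

Let H be the event that the item is defective; start with P(H) = 0.227. P('flagged'|H) = 0.853, P('flagged'|¬H) = 0.21.
Update on result 1 ('passed'): P(H) ← 0.147·0.2270 / (0.147·0.2270 + 0.79·0.7730) = 0.033369/0.64404 = 0.0518.
Update on result 2 ('flagged'): P(H) ← 0.853·0.0518 / (0.853·0.0518 + 0.21·0.9482) = 0.044196/0.24332 = 0.1816.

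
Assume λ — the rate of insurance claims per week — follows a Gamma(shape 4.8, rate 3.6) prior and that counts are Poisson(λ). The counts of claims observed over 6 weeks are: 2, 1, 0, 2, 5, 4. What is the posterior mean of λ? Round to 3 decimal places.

The Poisson likelihood adds the total count to the shape and the number of exposure periods to the rate. Here ∑xᵢ = 14 and n = 6, so shape 4.8→18.8 and rate 3.6→9.6.
Posterior mean = shape/rate = 18.8/9.6 = 1.958.

Posterior mean ≈ 1.958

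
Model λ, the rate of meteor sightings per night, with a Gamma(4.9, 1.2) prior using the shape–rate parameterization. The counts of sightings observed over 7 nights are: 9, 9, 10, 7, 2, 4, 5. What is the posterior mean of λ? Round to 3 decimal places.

The Poisson likelihood adds the total count to the shape and the number of exposure periods to the rate. Here ∑xᵢ = 46 and n = 7, so shape 4.9→50.9 and rate 1.2→8.2.
E[λ | data] = 50.9/8.2 = 6.207.

Posterior mean ≈ 6.207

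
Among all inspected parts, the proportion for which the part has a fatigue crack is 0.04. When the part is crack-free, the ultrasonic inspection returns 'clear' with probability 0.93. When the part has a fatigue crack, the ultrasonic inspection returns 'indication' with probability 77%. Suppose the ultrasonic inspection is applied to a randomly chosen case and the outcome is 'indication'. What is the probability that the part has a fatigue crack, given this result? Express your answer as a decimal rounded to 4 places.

P(H | E) ≈ 0.3143

Let H be the event that the part has a fatigue crack. P(H) = 0.04, so P(¬H) = 0.96. With E the 'indication' result, P(E|H) = 0.77 and P(E|¬H) = 0.07.
P(E) = 0.77·0.04 + 0.07·0.96 = 0.030800 + 0.067200 = 0.098000.
By Bayes' theorem, P(H|E) = 0.030800 / 0.098000 = 0.3143.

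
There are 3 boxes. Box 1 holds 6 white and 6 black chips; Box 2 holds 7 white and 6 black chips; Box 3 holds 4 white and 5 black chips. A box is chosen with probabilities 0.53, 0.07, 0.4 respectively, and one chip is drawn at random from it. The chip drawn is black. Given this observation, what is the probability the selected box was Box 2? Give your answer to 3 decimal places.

Posterior probability ≈ 0.062

Tabulate prior·likelihood by source: [1] prior 0.53, lik 0.5, product 0.2650; [2] prior 0.07, lik 0.4615, product 0.03231; [3] prior 0.4, lik 0.5556, product 0.2222.
Normalizing constant = 0.51953; the posterior for Box 2 is its product over the sum, 0.03231/0.51953 = 0.062.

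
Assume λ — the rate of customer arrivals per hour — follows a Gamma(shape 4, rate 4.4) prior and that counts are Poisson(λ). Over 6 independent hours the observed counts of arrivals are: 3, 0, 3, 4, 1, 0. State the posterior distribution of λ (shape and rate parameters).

Posterior: Gamma(shape=15, rate=10.4)

The Poisson likelihood adds the total count to the shape and the number of exposure periods to the rate. Here ∑xᵢ = 11 and n = 6, so shape 4→15 and rate 4.4→10.4.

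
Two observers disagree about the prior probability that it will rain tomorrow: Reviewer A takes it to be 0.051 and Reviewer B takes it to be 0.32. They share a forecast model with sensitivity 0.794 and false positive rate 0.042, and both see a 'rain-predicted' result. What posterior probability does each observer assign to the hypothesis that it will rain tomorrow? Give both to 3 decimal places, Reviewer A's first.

Reviewer A: 0.504; Reviewer B: 0.899

The likelihood ratio for a 'rain-predicted' result is 0.794/0.042 = 18.905.
Reviewer A: prior odds 0.051/0.949 = 0.053741; posterior odds 1.0160; posterior probability 0.504.
Reviewer B: prior odds 0.32/0.68 = 0.47059; posterior odds 8.8964; posterior probability 0.899.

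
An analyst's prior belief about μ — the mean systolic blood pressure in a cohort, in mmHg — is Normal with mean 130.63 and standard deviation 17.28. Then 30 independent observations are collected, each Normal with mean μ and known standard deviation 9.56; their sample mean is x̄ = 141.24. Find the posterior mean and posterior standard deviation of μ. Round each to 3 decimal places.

With known σ, the Normal prior is conjugate. Weight on the data is w = (n/σ²)/(n/σ² + 1/τ₀²) = 0.328251/(0.328251+0.00334898) = 0.98990.
Posterior mean = w·x̄ + (1−w)·μ₀ = 0.98990·141.24 + 0.010099·130.63 = 141.133. Posterior variance = 1/(0.328251+0.00334898) = 3.01569, so SD = 1.737.

Posterior mean ≈ 141.133; posterior SD ≈ 1.737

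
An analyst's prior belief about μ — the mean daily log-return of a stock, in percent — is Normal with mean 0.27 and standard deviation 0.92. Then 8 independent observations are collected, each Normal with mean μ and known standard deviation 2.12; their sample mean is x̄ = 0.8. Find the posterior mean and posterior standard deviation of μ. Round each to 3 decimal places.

Posterior mean ≈ 0.589; posterior SD ≈ 0.581

Prior precision 1/τ₀² = 1/0.92² = 1.18147; data precision n/σ² = 8/2.12² = 1.77999.
Posterior precision = 1.18147 + 1.77999 = 2.96147, giving posterior SD = 1/√2.96147 = 0.581.
Posterior mean = (1.18147·0.27 + 1.77999·0.8) / 2.96147 = 0.589.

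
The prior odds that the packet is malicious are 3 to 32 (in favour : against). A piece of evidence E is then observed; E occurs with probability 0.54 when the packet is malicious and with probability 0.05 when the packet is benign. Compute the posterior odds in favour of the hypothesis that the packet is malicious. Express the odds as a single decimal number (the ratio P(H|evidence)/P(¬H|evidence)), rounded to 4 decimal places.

Prior odds = 3/32 = 0.093750.
Likelihood ratio for E = 0.54/0.05 = 10.800.
Posterior odds = prior odds × LR = 1.0125.

Posterior odds ≈ 1.0125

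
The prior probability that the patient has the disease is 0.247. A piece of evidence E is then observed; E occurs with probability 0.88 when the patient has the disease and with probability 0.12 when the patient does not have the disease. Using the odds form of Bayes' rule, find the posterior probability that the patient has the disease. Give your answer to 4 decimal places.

Prior odds = 0.247/(1−0.247) = 0.32802. In log-odds, ln(0.32802) = -1.1147.
Add log likelihood ratio: ln(7.3333) = 1.9924.
Posterior log-odds = 0.87775, so posterior odds = exp(0.87775) = 2.4055. Converting, P(H|E) = 2.4055/3.4055 = 0.7064.

Posterior probability ≈ 0.7064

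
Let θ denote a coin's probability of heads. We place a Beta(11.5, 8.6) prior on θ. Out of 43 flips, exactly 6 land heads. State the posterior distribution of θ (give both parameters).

Observing 6 successes and 37 failures updates Beta(11.5, 8.6) by adding the success and failure counts to the two shape parameters: α = 11.5+6 = 17.5, β = 8.6+37 = 45.6.

Posterior: Beta(17.5, 45.6)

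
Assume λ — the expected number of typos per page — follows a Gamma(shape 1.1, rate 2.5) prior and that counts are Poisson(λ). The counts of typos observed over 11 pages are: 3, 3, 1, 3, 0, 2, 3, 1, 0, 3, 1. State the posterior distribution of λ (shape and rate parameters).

Total count ∑xᵢ = 20 over n = 11 pages.
Gamma is conjugate to the Poisson likelihood: posterior is Gamma(shape = 1.1+20 = 21.1, rate = 2.5+11 = 13.5).

Posterior: Gamma(shape=21.1, rate=13.5)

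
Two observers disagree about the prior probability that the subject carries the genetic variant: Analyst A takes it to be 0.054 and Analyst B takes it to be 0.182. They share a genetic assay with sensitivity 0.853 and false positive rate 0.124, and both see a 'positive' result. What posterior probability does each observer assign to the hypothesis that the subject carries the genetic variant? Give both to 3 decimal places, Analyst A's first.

P('+'|H) = 0.853, P('+'|¬H) = 0.124.
Analyst A: numerator 0.853·0.054 = 0.046062; evidence = 0.046062+0.124·0.946 = 0.16337; posterior = 0.282.
Analyst B: numerator 0.853·0.182 = 0.15525; evidence = 0.15525+0.124·0.818 = 0.25668; posterior = 0.605.

Analyst A: 0.282; Analyst B: 0.605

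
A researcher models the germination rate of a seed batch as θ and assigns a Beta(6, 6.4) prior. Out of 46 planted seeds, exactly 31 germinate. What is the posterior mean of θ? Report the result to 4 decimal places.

Posterior mean ≈ 0.6336

Observing 31 successes and 15 failures updates Beta(6, 6.4) by adding the success and failure counts to the two shape parameters: α = 6+31 = 37, β = 6.4+15 = 21.4.
E[θ | data] = 37/(37+21.4) = 0.6336.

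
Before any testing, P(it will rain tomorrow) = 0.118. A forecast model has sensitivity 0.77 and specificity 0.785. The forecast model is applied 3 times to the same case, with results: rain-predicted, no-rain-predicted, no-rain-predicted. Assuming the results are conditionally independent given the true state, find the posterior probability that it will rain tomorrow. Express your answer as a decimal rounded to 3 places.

Let H be the event that it will rain tomorrow; start with P(H) = 0.118. P('rain-predicted'|H) = 0.77, P('rain-predicted'|¬H) = 0.215.
Update on result 1 ('rain-predicted'): P(H) ← 0.77·0.1180 / (0.77·0.1180 + 0.215·0.8820) = 0.090860/0.28049 = 0.3239.
Update on result 2 ('no-rain-predicted'): P(H) ← 0.23·0.3239 / (0.23·0.3239 + 0.785·0.6761) = 0.074505/0.60522 = 0.1231.
Update on result 3 ('no-rain-predicted'): P(H) ← 0.23·0.1231 / (0.23·0.1231 + 0.785·0.8769) = 0.028314/0.71668 = 0.0395.

Posterior P(H) ≈ 0.040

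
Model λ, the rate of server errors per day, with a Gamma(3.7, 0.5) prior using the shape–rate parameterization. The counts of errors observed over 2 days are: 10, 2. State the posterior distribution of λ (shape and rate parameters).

The Poisson likelihood adds the total count to the shape and the number of exposure periods to the rate. Here ∑xᵢ = 12 and n = 2, so shape 3.7→15.7 and rate 0.5→2.5.

Posterior: Gamma(shape=15.7, rate=2.5)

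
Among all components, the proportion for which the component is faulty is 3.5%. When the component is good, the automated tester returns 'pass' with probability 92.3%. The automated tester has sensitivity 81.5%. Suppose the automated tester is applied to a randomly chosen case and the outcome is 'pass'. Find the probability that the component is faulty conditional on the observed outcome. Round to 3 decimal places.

P(H | E) ≈ 0.007

Let H be the event that the component is faulty. P(H) = 0.035, so P(¬H) = 0.965. With E the 'pass' result, P(E|H) = 0.185 and P(E|¬H) = 0.923.
P(E) = 0.185·0.035 + 0.923·0.965 = 0.0064750 + 0.89070 = 0.89717.
By Bayes' theorem, P(H|E) = 0.0064750 / 0.89717 = 0.007.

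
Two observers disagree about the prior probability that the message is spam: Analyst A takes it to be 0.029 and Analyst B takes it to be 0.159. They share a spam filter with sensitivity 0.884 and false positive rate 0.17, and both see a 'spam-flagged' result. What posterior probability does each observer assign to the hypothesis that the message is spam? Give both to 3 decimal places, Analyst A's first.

P('+'|H) = 0.884, P('+'|¬H) = 0.17.
Analyst A: numerator 0.884·0.029 = 0.025636; evidence = 0.025636+0.17·0.971 = 0.19071; posterior = 0.134.
Analyst B: numerator 0.884·0.159 = 0.14056; evidence = 0.14056+0.17·0.841 = 0.28353; posterior = 0.496.

Analyst A: 0.134; Analyst B: 0.496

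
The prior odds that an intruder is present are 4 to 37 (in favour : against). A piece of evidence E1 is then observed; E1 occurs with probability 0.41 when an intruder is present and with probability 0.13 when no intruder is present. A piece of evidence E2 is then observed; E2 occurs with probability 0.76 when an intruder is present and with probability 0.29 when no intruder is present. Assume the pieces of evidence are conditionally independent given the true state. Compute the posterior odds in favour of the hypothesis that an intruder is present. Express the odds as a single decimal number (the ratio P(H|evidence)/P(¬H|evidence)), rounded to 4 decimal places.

Prior odds = 4/37 = 0.10811. In log-odds, ln(0.10811) = -2.2246.
Add log likelihood ratios: ln(3.1538) + ln(2.6207) = 2.1121.
Posterior log-odds = -0.11256, so posterior odds = exp(-0.11256) = 0.89354.

Posterior odds ≈ 0.8935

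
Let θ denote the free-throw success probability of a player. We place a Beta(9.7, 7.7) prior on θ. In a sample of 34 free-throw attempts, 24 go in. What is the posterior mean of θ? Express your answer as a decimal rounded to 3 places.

Posterior mean ≈ 0.656

Observing 24 successes and 10 failures updates Beta(9.7, 7.7) by adding the success and failure counts to the two shape parameters: α = 9.7+24 = 33.7, β = 7.7+10 = 17.7.
Posterior mean = α/(α+β) = 33.7/51.4 = 0.656.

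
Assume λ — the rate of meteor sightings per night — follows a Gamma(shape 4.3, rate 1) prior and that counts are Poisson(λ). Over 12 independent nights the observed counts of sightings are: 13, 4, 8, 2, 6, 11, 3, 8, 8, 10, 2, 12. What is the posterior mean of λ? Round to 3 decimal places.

The Poisson likelihood adds the total count to the shape and the number of exposure periods to the rate. Here ∑xᵢ = 87 and n = 12, so shape 4.3→91.3 and rate 1→13.
E[λ | data] = 91.3/13 = 7.023.

Posterior mean ≈ 7.023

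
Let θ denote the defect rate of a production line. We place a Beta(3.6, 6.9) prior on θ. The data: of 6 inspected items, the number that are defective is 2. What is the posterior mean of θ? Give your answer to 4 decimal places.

Posterior mean ≈ 0.3394

The binomial likelihood is conjugate to the Beta prior: with 2 successes and 4 failures, the posterior is Beta(3.6+2, 6.9+4) = Beta(5.6, 10.9).
Posterior mean = α/(α+β) = 5.6/16.5 = 0.3394.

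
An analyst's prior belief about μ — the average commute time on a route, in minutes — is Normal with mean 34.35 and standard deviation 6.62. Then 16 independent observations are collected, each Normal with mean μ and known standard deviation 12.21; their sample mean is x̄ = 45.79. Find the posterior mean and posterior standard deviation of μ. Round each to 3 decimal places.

Posterior mean ≈ 43.784; posterior SD ≈ 2.772

Prior precision 1/τ₀² = 1/6.62² = 0.0228183; data precision n/σ² = 16/12.21² = 0.107322.
Posterior precision = 0.0228183 + 0.107322 = 0.130140, giving posterior SD = 1/√0.130140 = 2.772.
Posterior mean = (0.0228183·34.35 + 0.107322·45.79) / 0.130140 = 43.784.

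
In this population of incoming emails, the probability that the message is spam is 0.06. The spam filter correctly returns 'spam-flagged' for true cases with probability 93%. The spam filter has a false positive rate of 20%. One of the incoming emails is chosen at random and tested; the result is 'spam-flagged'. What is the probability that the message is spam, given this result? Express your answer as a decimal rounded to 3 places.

Let H be the event that the message is spam. P(H) = 0.06, so P(¬H) = 0.94. With E the 'spam-flagged' result, P(E|H) = 0.93 and P(E|¬H) = 0.2.
P(E) = 0.93·0.06 + 0.2·0.94 = 0.055800 + 0.18800 = 0.24380.
By Bayes' theorem, P(H|E) = 0.055800 / 0.24380 = 0.229.

P(H | E) ≈ 0.229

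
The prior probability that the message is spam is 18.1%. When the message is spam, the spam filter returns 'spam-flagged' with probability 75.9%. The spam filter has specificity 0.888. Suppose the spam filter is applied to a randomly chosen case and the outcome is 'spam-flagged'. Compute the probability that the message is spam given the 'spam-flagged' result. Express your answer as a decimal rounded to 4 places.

Let H be the event that the message is spam. P(H) = 0.181, so P(¬H) = 0.819. With E the 'spam-flagged' result, P(E|H) = 0.759 and P(E|¬H) = 0.112.
P(E) = 0.759·0.181 + 0.112·0.819 = 0.13738 + 0.091728 = 0.22911.
By Bayes' theorem, P(H|E) = 0.13738 / 0.22911 = 0.5996.

P(H | E) ≈ 0.5996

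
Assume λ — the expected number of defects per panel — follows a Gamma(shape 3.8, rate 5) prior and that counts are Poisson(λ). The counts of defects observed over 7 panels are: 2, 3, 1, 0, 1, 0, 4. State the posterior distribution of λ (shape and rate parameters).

Total count ∑xᵢ = 11 over n = 7 panels.
Gamma is conjugate to the Poisson likelihood: posterior is Gamma(shape = 3.8+11 = 14.8, rate = 5+7 = 12).

Posterior: Gamma(shape=14.8, rate=12)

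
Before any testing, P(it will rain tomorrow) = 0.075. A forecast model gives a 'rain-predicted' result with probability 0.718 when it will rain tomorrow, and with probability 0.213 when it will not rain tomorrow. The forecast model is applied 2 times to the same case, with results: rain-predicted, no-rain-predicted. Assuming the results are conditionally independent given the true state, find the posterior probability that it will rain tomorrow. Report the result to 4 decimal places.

Posterior P(H) ≈ 0.0892

With H the event that it will rain tomorrow, the joint likelihood of the observed sequence is P(data|H) = 0.718·0.282 = 0.20248 and P(data|¬H) = 0.213·0.787 = 0.16763.
Bayes: P(H|data) = 0.075·0.20248 / (0.075·0.20248 + 0.925·0.16763) = 0.015186/0.17024 = 0.0892.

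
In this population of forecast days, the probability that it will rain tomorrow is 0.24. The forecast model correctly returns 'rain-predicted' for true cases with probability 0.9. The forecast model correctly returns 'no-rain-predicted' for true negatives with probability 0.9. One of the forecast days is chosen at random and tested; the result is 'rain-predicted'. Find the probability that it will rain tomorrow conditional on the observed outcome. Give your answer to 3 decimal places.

Let H be the event that it will rain tomorrow. P(H) = 0.24, so P(¬H) = 0.76. With E the 'rain-predicted' result, P(E|H) = 0.9 and P(E|¬H) = 0.1.
P(E) = 0.9·0.24 + 0.1·0.76 = 0.21600 + 0.076000 = 0.29200.
By Bayes' theorem, P(H|E) = 0.21600 / 0.29200 = 0.740.

P(H | E) ≈ 0.740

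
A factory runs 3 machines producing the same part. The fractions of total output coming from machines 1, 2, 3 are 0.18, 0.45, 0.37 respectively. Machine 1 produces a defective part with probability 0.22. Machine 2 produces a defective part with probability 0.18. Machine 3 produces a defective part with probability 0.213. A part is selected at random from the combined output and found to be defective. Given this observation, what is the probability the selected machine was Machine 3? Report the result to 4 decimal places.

Tabulate prior·likelihood by source: [1] prior 0.18, lik 0.22, product 0.03960; [2] prior 0.45, lik 0.18, product 0.08100; [3] prior 0.37, lik 0.213, product 0.07881.
Normalizing constant = 0.19941; the posterior for Machine 3 is its product over the sum, 0.07881/0.19941 = 0.3952.

Posterior probability ≈ 0.3952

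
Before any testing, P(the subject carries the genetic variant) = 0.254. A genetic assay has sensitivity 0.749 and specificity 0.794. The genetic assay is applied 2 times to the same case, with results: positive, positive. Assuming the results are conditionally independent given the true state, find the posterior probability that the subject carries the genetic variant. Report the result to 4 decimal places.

Posterior P(H) ≈ 0.8182

With H the event that the subject carries the genetic variant, the joint likelihood of the observed sequence is P(data|H) = 0.749·0.749 = 0.56100 and P(data|¬H) = 0.206·0.206 = 0.042436.
Bayes: P(H|data) = 0.254·0.56100 / (0.254·0.56100 + 0.746·0.042436) = 0.14249/0.17415 = 0.8182.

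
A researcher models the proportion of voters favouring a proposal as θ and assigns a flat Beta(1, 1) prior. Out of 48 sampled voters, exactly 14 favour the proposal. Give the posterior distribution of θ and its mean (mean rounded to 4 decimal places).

The binomial likelihood is conjugate to the Beta prior: with 14 successes and 34 failures, the posterior is Beta(1+14, 1+34) = Beta(15, 35).
E[θ | data] = 15/(15+35) = 0.3000.

Posterior: Beta(15, 35); mean ≈ 0.3000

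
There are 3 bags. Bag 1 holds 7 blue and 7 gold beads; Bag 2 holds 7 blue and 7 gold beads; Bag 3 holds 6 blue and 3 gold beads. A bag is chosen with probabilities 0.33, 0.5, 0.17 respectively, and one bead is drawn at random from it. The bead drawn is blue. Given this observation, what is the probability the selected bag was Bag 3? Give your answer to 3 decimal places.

Posterior probability ≈ 0.215

P(blue|Bag 1) = 0.5; P(blue|Bag 2) = 0.5; P(blue|Bag 3) = 0.6667.
Prior × likelihood for each source: 0.33·0.5=0.1650, 0.5·0.5=0.2500, 0.17·0.6667=0.1133. Summing gives P(blue) = 0.52833.
P(Bag 3 | blue) = 0.1133 / 0.52833 = 0.215.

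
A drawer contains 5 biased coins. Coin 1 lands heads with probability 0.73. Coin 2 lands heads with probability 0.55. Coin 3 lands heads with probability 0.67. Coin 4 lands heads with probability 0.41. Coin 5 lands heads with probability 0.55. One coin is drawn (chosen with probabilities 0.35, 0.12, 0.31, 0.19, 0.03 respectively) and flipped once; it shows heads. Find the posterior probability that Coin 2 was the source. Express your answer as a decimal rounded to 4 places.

P(heads|C1) = 0.73; P(heads|C2) = 0.55; P(heads|C3) = 0.67; P(heads|C4) = 0.41; P(heads|C5) = 0.55.
Prior × likelihood for each source: 0.35·0.73=0.2555, 0.12·0.55=0.06600, 0.31·0.67=0.2077, 0.19·0.41=0.07790, 0.03·0.55=0.01650. Summing gives P(heads) = 0.62360.
P(Coin 2 | heads) = 0.06600 / 0.62360 = 0.1058.

Posterior probability ≈ 0.1058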